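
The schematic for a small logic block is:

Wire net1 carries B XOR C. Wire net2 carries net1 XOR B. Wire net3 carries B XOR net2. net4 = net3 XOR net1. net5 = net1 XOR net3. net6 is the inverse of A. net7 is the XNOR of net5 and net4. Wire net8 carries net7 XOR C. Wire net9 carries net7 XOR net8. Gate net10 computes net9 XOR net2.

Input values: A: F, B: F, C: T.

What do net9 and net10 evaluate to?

net9 = T, net10 = F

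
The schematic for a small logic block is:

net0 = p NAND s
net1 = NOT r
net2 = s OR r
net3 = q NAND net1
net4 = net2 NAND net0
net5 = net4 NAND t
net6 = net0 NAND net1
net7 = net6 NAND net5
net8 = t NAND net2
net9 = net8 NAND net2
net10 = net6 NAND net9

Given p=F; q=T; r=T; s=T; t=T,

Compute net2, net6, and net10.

net2 = T; net6 = T; net10 = F

net0 = p NAND s = F NAND T = T
net1 = NOT r = NOT T = F
net2 = s OR r = T OR T = T
net6 = net0 NAND net1 = T NAND F = T
net8 = t NAND net2 = T NAND T = F
net9 = net8 NAND net2 = F NAND T = T
net10 = net6 NAND net9 = T NAND T = F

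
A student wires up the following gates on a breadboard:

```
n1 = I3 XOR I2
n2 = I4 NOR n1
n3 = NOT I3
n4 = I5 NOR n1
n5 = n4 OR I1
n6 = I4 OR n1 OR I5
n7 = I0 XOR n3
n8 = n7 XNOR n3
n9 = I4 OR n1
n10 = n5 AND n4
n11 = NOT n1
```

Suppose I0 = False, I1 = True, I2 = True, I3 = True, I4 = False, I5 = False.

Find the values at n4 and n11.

n1 = I3 XOR I2 = True XOR True = False
n4 = I5 NOR n1 = False NOR False = True
n11 = NOT n1 = NOT False = True

n4 = True  n11 = True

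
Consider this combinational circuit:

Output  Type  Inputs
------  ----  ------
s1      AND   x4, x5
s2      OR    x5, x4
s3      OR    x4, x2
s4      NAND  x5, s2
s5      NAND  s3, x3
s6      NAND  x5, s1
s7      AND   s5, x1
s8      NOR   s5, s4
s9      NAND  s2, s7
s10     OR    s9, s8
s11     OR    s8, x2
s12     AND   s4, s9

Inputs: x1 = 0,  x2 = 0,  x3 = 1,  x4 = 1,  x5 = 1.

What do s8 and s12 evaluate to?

s8 = 1, s12 = 0

s2 = x5 OR x4 = 1 OR 1 = 1
s3 = x4 OR x2 = 1 OR 0 = 1
s4 = x5 NAND s2 = 1 NAND 1 = 0
s5 = s3 NAND x3 = 1 NAND 1 = 0
s7 = s5 AND x1 = 0 AND 0 = 0
s8 = s5 NOR s4 = 0 NOR 0 = 1
s9 = s2 NAND s7 = 1 NAND 0 = 1
s12 = s4 AND s9 = 0 AND 1 = 0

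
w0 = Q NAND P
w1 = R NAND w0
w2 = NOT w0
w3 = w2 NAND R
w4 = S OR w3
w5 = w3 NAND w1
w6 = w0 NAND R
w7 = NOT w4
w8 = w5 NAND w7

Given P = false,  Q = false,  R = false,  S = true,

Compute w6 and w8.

w0 = Q NAND P = false NAND false = true
w1 = R NAND w0 = false NAND true = true
w2 = NOT w0 = NOT true = false
w3 = w2 NAND R = false NAND false = true
w4 = S OR w3 = true OR true = true
w5 = w3 NAND w1 = true NAND true = false
w6 = w0 NAND R = true NAND false = true
w7 = NOT w4 = NOT true = false
w8 = w5 NAND w7 = false NAND false = true

w6 = true, w8 = true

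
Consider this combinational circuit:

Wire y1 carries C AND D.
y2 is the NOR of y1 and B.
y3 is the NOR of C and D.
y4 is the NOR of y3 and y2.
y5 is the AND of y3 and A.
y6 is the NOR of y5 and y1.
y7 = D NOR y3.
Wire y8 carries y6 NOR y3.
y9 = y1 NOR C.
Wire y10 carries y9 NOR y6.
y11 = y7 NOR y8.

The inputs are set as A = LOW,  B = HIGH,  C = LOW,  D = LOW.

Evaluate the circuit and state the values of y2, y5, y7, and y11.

y2 = LOW  y5 = LOW  y7 = LOW  y11 = HIGH

y1 = C AND D = LOW AND LOW = LOW
y2 = y1 NOR B = LOW NOR HIGH = LOW
y3 = C NOR D = LOW NOR LOW = HIGH
y5 = y3 AND A = HIGH AND LOW = LOW
y6 = y5 NOR y1 = LOW NOR LOW = HIGH
y7 = D NOR y3 = LOW NOR HIGH = LOW
y8 = y6 NOR y3 = HIGH NOR HIGH = LOW
y11 = y7 NOR y8 = LOW NOR LOW = HIGH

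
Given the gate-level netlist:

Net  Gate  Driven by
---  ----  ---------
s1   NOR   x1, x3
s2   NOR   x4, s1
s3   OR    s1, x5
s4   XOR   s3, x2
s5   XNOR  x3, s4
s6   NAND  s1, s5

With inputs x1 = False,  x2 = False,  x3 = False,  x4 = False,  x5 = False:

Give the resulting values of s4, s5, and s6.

s1 = x1 NOR x3 = False NOR False = True
s3 = s1 OR x5 = True OR False = True
s4 = s3 XOR x2 = True XOR False = True
s5 = x3 XNOR s4 = False XNOR True = False
s6 = s1 NAND s5 = True NAND False = True

s4 = True; s5 = False; s6 = True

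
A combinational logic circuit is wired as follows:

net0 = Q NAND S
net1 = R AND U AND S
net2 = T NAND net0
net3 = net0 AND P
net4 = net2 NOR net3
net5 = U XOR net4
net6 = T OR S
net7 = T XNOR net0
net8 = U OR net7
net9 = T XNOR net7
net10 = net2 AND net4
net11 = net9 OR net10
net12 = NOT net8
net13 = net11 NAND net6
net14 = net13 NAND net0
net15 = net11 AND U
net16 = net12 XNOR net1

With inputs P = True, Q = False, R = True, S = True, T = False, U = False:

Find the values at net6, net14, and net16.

net0 = Q NAND S = False NAND True = True
net1 = R AND U AND S = True AND False AND True = False
net2 = T NAND net0 = False NAND True = True
net3 = net0 AND P = True AND True = True
net4 = net2 NOR net3 = True NOR True = False
net6 = T OR S = False OR True = True
net7 = T XNOR net0 = False XNOR True = False
net8 = U OR net7 = False OR False = False
net9 = T XNOR net7 = False XNOR False = True
net10 = net2 AND net4 = True AND False = False
net11 = net9 OR net10 = True OR False = True
net12 = NOT net8 = NOT False = True
net13 = net11 NAND net6 = True NAND True = False
net14 = net13 NAND net0 = False NAND True = True
net16 = net12 XNOR net1 = True XNOR False = False

net6 = True, net14 = True, net16 = False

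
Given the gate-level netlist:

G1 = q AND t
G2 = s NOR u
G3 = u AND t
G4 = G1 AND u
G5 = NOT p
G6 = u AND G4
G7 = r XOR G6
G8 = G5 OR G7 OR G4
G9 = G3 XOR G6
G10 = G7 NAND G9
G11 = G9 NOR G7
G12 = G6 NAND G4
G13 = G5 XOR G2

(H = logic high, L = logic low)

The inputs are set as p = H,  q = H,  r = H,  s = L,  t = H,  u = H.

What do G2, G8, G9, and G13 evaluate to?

G1 = q AND t = H AND H = H
G2 = s NOR u = L NOR H = L
G3 = u AND t = H AND H = H
G4 = G1 AND u = H AND H = H
G5 = NOT p = NOT H = L
G6 = u AND G4 = H AND H = H
G7 = r XOR G6 = H XOR H = L
G8 = G5 OR G7 OR G4 = L OR L OR H = H
G9 = G3 XOR G6 = H XOR H = L
G13 = G5 XOR G2 = L XOR L = L

G2 = L, G8 = H, G9 = L, G13 = L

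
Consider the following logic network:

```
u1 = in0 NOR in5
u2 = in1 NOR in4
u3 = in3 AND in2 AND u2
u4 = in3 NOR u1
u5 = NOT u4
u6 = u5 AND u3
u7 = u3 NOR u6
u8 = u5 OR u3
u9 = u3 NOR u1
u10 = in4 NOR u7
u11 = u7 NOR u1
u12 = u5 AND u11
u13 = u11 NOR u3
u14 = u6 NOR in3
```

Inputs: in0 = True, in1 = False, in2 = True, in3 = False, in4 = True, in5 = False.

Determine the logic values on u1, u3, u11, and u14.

u1 = False  u3 = False  u11 = False  u14 = True

u1 = in0 NOR in5 = True NOR False = False
u2 = in1 NOR in4 = False NOR True = False
u3 = in3 AND in2 AND u2 = False AND True AND False = False
u4 = in3 NOR u1 = False NOR False = True
u5 = NOT u4 = NOT True = False
u6 = u5 AND u3 = False AND False = False
u7 = u3 NOR u6 = False NOR False = True
u11 = u7 NOR u1 = True NOR False = False
u14 = u6 NOR in3 = False NOR False = True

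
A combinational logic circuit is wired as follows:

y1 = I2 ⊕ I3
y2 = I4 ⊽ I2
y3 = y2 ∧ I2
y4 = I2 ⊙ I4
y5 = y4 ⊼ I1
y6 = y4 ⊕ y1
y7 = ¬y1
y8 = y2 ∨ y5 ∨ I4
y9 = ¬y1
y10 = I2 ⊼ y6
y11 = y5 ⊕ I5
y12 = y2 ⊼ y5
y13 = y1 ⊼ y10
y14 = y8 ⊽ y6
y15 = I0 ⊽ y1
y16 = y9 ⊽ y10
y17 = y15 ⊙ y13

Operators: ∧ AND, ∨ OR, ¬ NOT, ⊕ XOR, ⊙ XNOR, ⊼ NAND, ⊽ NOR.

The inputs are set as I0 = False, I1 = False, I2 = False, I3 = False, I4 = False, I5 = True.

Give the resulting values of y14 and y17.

y1 = I2 XOR I3 = False XOR False = False
y2 = I4 NOR I2 = False NOR False = True
y4 = I2 XNOR I4 = False XNOR False = True
y5 = y4 NAND I1 = True NAND False = True
y6 = y4 XOR y1 = True XOR False = True
y8 = y2 OR y5 OR I4 = True OR True OR False = True
y10 = I2 NAND y6 = False NAND True = True
y13 = y1 NAND y10 = False NAND True = True
y14 = y8 NOR y6 = True NOR True = False
y15 = I0 NOR y1 = False NOR False = True
y17 = y15 XNOR y13 = True XNOR True = True

y14 = False  y17 = True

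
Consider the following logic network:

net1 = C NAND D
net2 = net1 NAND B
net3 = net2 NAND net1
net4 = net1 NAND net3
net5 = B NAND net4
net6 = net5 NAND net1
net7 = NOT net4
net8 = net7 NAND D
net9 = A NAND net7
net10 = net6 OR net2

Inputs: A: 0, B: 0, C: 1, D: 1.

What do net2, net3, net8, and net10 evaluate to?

net1 = C NAND D = 1 NAND 1 = 0
net2 = net1 NAND B = 0 NAND 0 = 1
net3 = net2 NAND net1 = 1 NAND 0 = 1
net4 = net1 NAND net3 = 0 NAND 1 = 1
net5 = B NAND net4 = 0 NAND 1 = 1
net6 = net5 NAND net1 = 1 NAND 0 = 1
net7 = NOT net4 = NOT 1 = 0
net8 = net7 NAND D = 0 NAND 1 = 1
net10 = net6 OR net2 = 1 OR 1 = 1

net2 = 1, net3 = 1, net8 = 1, net10 = 1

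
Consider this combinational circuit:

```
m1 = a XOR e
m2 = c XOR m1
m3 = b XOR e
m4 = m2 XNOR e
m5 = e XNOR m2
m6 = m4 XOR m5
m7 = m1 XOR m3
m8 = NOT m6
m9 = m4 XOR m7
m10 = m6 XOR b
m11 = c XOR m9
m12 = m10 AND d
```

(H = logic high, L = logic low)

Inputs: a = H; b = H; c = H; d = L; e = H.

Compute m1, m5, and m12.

m1 = L  m5 = H  m12 = L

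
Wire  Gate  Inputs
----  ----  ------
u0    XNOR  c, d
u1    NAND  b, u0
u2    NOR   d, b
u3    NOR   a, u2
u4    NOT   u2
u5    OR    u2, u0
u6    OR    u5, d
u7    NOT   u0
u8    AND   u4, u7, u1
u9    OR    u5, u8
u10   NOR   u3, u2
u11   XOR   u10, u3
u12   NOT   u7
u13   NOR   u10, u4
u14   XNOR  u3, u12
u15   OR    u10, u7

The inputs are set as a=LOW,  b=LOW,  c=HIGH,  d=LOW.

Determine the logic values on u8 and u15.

u0 = c XNOR d = HIGH XNOR LOW = LOW
u1 = b NAND u0 = LOW NAND LOW = HIGH
u2 = d NOR b = LOW NOR LOW = HIGH
u3 = a NOR u2 = LOW NOR HIGH = LOW
u4 = NOT u2 = NOT HIGH = LOW
u7 = NOT u0 = NOT LOW = HIGH
u8 = u4 AND u7 AND u1 = LOW AND HIGH AND HIGH = LOW
u10 = u3 NOR u2 = LOW NOR HIGH = LOW
u15 = u10 OR u7 = LOW OR HIGH = HIGH

u8 = LOW  u15 = HIGH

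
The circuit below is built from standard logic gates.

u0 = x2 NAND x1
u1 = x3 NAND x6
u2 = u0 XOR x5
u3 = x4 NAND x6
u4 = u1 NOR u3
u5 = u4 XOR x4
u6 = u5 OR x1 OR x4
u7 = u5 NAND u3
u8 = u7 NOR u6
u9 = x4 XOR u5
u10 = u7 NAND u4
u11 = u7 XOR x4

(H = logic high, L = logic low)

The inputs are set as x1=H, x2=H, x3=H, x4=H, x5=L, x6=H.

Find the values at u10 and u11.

u1 = x3 NAND x6 = H NAND H = L
u3 = x4 NAND x6 = H NAND H = L
u4 = u1 NOR u3 = L NOR L = H
u5 = u4 XOR x4 = H XOR H = L
u7 = u5 NAND u3 = L NAND L = H
u10 = u7 NAND u4 = H NAND H = L
u11 = u7 XOR x4 = H XOR H = L

u10 = L; u11 = L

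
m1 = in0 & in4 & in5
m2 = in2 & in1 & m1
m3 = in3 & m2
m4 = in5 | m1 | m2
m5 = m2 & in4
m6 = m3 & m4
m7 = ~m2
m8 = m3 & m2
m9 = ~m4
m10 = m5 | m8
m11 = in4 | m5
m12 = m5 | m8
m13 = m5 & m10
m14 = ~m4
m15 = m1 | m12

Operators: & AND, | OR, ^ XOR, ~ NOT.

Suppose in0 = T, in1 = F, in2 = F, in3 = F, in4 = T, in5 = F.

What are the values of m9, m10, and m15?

m9 = T  m10 = F  m15 = F

m1 = in0 AND in4 AND in5 = T AND T AND F = F
m2 = in2 AND in1 AND m1 = F AND F AND F = F
m3 = in3 AND m2 = F AND F = F
m4 = in5 OR m1 OR m2 = F OR F OR F = F
m5 = m2 AND in4 = F AND T = F
m8 = m3 AND m2 = F AND F = F
m9 = NOT m4 = NOT F = T
m10 = m5 OR m8 = F OR F = F
m12 = m5 OR m8 = F OR F = F
m15 = m1 OR m12 = F OR F = F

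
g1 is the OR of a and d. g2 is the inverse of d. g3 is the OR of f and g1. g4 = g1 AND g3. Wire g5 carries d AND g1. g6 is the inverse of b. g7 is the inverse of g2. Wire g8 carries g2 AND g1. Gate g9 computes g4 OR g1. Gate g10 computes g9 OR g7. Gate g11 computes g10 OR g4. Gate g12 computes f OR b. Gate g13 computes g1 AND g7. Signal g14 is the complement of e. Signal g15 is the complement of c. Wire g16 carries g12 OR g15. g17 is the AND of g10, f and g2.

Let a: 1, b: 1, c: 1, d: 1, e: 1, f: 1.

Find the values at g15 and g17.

g15 = 0; g17 = 0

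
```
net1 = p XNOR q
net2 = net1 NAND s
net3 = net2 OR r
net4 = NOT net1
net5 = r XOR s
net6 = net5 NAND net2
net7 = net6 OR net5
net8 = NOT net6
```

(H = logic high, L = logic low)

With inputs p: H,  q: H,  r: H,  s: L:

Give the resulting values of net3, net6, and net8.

net3 = H  net6 = L  net8 = H

net1 = p XNOR q = H XNOR H = H
net2 = net1 NAND s = H NAND L = H
net3 = net2 OR r = H OR H = H
net5 = r XOR s = H XOR L = H
net6 = net5 NAND net2 = H NAND H = L
net8 = NOT net6 = NOT L = H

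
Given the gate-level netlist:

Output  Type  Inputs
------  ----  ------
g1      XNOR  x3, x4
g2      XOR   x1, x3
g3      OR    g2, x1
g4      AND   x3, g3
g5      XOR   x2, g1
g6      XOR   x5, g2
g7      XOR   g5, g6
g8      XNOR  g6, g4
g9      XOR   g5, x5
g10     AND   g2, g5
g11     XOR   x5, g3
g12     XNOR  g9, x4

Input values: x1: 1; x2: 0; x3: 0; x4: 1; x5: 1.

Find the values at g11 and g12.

g1 = x3 XNOR x4 = 0 XNOR 1 = 0
g2 = x1 XOR x3 = 1 XOR 0 = 1
g3 = g2 OR x1 = 1 OR 1 = 1
g5 = x2 XOR g1 = 0 XOR 0 = 0
g9 = g5 XOR x5 = 0 XOR 1 = 1
g11 = x5 XOR g3 = 1 XOR 1 = 0
g12 = g9 XNOR x4 = 1 XNOR 1 = 1

g11 = 0; g12 = 1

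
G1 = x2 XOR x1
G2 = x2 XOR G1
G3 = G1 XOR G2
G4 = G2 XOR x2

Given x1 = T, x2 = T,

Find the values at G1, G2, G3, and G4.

G1 = x2 XOR x1 = T XOR T = F
G2 = x2 XOR G1 = T XOR F = T
G3 = G1 XOR G2 = F XOR T = T
G4 = G2 XOR x2 = T XOR T = F

G1 = F  G2 = T  G3 = T  G4 = F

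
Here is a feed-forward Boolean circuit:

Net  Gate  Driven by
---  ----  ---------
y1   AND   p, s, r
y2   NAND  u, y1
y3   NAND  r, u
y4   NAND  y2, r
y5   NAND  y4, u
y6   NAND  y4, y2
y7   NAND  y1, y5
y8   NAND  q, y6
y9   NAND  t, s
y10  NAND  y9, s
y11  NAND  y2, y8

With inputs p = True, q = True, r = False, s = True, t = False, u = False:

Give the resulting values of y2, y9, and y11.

y1 = p AND s AND r = True AND True AND False = False
y2 = u NAND y1 = False NAND False = True
y4 = y2 NAND r = True NAND False = True
y6 = y4 NAND y2 = True NAND True = False
y8 = q NAND y6 = True NAND False = True
y9 = t NAND s = False NAND True = True
y11 = y2 NAND y8 = True NAND True = False

y2 = True, y9 = True, y11 = False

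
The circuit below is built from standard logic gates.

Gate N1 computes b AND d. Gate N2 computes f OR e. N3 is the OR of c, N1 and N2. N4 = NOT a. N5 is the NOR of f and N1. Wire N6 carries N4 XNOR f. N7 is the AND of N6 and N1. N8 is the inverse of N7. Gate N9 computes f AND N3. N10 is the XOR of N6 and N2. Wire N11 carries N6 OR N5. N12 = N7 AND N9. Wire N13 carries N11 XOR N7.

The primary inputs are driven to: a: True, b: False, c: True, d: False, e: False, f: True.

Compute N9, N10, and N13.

N1 = b AND d = False AND False = False
N2 = f OR e = True OR False = True
N3 = c OR N1 OR N2 = True OR False OR True = True
N4 = NOT a = NOT True = False
N5 = f NOR N1 = True NOR False = False
N6 = N4 XNOR f = False XNOR True = False
N7 = N6 AND N1 = False AND False = False
N9 = f AND N3 = True AND True = True
N10 = N6 XOR N2 = False XOR True = True
N11 = N6 OR N5 = False OR False = False
N13 = N11 XOR N7 = False XOR False = False

N9 = True; N10 = True; N13 = False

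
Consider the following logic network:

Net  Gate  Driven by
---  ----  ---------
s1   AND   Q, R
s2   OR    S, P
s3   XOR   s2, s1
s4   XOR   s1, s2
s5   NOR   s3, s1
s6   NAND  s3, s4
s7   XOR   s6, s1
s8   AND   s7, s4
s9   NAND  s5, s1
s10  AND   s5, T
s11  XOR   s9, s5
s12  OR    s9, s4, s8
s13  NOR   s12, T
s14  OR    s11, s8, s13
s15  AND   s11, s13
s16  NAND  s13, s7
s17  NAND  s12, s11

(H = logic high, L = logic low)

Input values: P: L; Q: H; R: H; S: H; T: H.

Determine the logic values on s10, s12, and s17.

s10 = L, s12 = H, s17 = L

s1 = Q AND R = H AND H = H
s2 = S OR P = H OR L = H
s3 = s2 XOR s1 = H XOR H = L
s4 = s1 XOR s2 = H XOR H = L
s5 = s3 NOR s1 = L NOR H = L
s6 = s3 NAND s4 = L NAND L = H
s7 = s6 XOR s1 = H XOR H = L
s8 = s7 AND s4 = L AND L = L
s9 = s5 NAND s1 = L NAND H = H
s10 = s5 AND T = L AND H = L
s11 = s9 XOR s5 = H XOR L = H
s12 = s9 OR s4 OR s8 = H OR L OR L = H
s17 = s12 NAND s11 = H NAND H = L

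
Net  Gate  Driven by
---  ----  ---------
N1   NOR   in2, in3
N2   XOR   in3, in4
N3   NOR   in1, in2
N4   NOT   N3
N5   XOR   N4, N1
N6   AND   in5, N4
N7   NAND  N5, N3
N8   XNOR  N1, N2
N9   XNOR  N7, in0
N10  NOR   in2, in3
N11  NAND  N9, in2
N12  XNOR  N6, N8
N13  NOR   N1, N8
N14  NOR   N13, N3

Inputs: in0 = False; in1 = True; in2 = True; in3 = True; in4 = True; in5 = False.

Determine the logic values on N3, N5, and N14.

N1 = in2 NOR in3 = True NOR True = False
N2 = in3 XOR in4 = True XOR True = False
N3 = in1 NOR in2 = True NOR True = False
N4 = NOT N3 = NOT False = True
N5 = N4 XOR N1 = True XOR False = True
N8 = N1 XNOR N2 = False XNOR False = True
N13 = N1 NOR N8 = False NOR True = False
N14 = N13 NOR N3 = False NOR False = True

N3 = False; N5 = True; N14 = True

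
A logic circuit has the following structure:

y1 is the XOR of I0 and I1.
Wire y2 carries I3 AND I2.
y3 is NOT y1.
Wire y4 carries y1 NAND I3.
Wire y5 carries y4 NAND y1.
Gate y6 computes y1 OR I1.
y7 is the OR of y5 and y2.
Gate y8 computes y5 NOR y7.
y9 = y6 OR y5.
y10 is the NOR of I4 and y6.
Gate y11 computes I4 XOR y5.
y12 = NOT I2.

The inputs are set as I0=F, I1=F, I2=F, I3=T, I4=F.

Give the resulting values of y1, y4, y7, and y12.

y1 = I0 XOR I1 = F XOR F = F
y2 = I3 AND I2 = T AND F = F
y4 = y1 NAND I3 = F NAND T = T
y5 = y4 NAND y1 = T NAND F = T
y7 = y5 OR y2 = T OR F = T
y12 = NOT I2 = NOT F = T

y1 = F; y4 = T; y7 = T; y12 = T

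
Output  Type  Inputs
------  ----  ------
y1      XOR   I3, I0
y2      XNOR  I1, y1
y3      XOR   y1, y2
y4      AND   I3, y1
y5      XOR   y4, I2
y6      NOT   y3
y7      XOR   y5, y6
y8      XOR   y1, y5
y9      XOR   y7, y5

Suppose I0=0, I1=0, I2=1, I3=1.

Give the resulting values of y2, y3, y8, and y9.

y2 = 0, y3 = 1, y8 = 1, y9 = 0

y1 = I3 XOR I0 = 1 XOR 0 = 1
y2 = I1 XNOR y1 = 0 XNOR 1 = 0
y3 = y1 XOR y2 = 1 XOR 0 = 1
y4 = I3 AND y1 = 1 AND 1 = 1
y5 = y4 XOR I2 = 1 XOR 1 = 0
y6 = NOT y3 = NOT 1 = 0
y7 = y5 XOR y6 = 0 XOR 0 = 0
y8 = y1 XOR y5 = 1 XOR 0 = 1
y9 = y7 XOR y5 = 0 XOR 0 = 0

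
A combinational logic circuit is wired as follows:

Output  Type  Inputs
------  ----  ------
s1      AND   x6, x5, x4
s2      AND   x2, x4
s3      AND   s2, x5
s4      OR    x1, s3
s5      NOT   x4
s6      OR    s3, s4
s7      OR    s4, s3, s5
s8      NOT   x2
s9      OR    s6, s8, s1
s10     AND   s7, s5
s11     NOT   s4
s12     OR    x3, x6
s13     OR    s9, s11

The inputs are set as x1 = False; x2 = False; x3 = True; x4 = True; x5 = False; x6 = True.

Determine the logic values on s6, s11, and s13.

s6 = False  s11 = True  s13 = True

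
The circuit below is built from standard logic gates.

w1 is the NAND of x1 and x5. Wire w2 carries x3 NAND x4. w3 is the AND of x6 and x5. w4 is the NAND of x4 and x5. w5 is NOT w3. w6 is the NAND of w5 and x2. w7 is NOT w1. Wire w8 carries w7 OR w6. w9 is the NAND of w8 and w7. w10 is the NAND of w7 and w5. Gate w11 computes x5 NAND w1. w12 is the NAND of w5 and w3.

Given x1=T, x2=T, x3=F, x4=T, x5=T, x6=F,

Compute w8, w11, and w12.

w1 = x1 NAND x5 = T NAND T = F
w3 = x6 AND x5 = F AND T = F
w5 = NOT w3 = NOT F = T
w6 = w5 NAND x2 = T NAND T = F
w7 = NOT w1 = NOT F = T
w8 = w7 OR w6 = T OR F = T
w11 = x5 NAND w1 = T NAND F = T
w12 = w5 NAND w3 = T NAND F = T

w8 = T  w11 = T  w12 = T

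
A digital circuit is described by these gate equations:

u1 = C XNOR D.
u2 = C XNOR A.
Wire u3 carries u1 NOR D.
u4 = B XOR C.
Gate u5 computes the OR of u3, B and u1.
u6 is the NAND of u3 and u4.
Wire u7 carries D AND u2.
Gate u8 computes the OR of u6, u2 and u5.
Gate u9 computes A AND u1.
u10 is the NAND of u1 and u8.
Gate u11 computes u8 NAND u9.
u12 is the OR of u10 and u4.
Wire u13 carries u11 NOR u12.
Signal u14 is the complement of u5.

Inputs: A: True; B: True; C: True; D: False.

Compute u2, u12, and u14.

u1 = C XNOR D = True XNOR False = False
u2 = C XNOR A = True XNOR True = True
u3 = u1 NOR D = False NOR False = True
u4 = B XOR C = True XOR True = False
u5 = u3 OR B OR u1 = True OR True OR False = True
u6 = u3 NAND u4 = True NAND False = True
u8 = u6 OR u2 OR u5 = True OR True OR True = True
u10 = u1 NAND u8 = False NAND True = True
u12 = u10 OR u4 = True OR False = True
u14 = NOT u5 = NOT True = False

u2 = True; u12 = True; u14 = False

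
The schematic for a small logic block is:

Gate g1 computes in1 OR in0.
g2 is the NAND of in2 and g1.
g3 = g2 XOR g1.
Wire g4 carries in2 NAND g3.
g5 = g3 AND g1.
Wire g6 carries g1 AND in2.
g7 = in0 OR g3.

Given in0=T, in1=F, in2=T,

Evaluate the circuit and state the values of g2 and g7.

g1 = in1 OR in0 = F OR T = T
g2 = in2 NAND g1 = T NAND T = F
g3 = g2 XOR g1 = F XOR T = T
g7 = in0 OR g3 = T OR T = T

g2 = F, g7 = T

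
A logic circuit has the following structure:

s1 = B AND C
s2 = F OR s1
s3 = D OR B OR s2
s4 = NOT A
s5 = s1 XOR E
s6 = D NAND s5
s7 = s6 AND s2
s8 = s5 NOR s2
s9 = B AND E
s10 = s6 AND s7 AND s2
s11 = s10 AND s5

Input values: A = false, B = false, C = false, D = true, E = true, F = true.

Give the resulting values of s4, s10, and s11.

s4 = true; s10 = false; s11 = false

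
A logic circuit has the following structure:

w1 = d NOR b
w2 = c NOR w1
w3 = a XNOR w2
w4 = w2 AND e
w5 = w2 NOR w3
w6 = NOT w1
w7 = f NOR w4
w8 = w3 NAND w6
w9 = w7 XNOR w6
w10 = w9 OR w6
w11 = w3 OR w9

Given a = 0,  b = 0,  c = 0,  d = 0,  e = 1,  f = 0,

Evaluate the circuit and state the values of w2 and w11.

w2 = 0; w11 = 1

w1 = d NOR b = 0 NOR 0 = 1
w2 = c NOR w1 = 0 NOR 1 = 0
w3 = a XNOR w2 = 0 XNOR 0 = 1
w4 = w2 AND e = 0 AND 1 = 0
w6 = NOT w1 = NOT 1 = 0
w7 = f NOR w4 = 0 NOR 0 = 1
w9 = w7 XNOR w6 = 1 XNOR 0 = 0
w11 = w3 OR w9 = 1 OR 0 = 1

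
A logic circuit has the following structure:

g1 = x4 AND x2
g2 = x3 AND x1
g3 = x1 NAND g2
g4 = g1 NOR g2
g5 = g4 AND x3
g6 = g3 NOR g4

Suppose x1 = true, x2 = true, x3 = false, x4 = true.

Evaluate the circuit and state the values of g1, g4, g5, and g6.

g1 = x4 AND x2 = true AND true = true
g2 = x3 AND x1 = false AND true = false
g3 = x1 NAND g2 = true NAND false = true
g4 = g1 NOR g2 = true NOR false = false
g5 = g4 AND x3 = false AND false = false
g6 = g3 NOR g4 = true NOR false = false

g1 = true  g4 = false  g5 = false  g6 = false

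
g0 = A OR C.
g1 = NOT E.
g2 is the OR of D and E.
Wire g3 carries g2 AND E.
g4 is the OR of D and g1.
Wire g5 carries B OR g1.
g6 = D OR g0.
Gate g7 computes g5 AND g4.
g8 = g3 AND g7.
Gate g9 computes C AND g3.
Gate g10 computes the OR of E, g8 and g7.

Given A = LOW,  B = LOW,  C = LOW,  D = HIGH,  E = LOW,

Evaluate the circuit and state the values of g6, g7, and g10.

g6 = HIGH, g7 = HIGH, g10 = HIGH

g0 = A OR C = LOW OR LOW = LOW
g1 = NOT E = NOT LOW = HIGH
g2 = D OR E = HIGH OR LOW = HIGH
g3 = g2 AND E = HIGH AND LOW = LOW
g4 = D OR g1 = HIGH OR HIGH = HIGH
g5 = B OR g1 = LOW OR HIGH = HIGH
g6 = D OR g0 = HIGH OR LOW = HIGH
g7 = g5 AND g4 = HIGH AND HIGH = HIGH
g8 = g3 AND g7 = LOW AND HIGH = LOW
g10 = E OR g8 OR g7 = LOW OR LOW OR HIGH = HIGH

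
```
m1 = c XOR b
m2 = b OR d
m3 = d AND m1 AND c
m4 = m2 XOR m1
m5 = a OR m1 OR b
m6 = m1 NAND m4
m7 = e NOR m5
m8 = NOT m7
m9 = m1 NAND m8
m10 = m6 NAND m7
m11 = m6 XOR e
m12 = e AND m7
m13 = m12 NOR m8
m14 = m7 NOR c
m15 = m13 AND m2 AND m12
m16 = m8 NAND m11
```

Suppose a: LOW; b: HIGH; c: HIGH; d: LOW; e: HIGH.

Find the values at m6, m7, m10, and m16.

m1 = c XOR b = HIGH XOR HIGH = LOW
m2 = b OR d = HIGH OR LOW = HIGH
m4 = m2 XOR m1 = HIGH XOR LOW = HIGH
m5 = a OR m1 OR b = LOW OR LOW OR HIGH = HIGH
m6 = m1 NAND m4 = LOW NAND HIGH = HIGH
m7 = e NOR m5 = HIGH NOR HIGH = LOW
m8 = NOT m7 = NOT LOW = HIGH
m10 = m6 NAND m7 = HIGH NAND LOW = HIGH
m11 = m6 XOR e = HIGH XOR HIGH = LOW
m16 = m8 NAND m11 = HIGH NAND LOW = HIGH

m6 = HIGH; m7 = LOW; m10 = HIGH; m16 = HIGH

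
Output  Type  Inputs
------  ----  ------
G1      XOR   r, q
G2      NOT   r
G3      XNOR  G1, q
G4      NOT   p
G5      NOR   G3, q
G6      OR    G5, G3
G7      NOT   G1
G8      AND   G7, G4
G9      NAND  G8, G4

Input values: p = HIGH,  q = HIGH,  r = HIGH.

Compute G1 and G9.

G1 = LOW, G9 = HIGH

G1 = r XOR q = HIGH XOR HIGH = LOW
G4 = NOT p = NOT HIGH = LOW
G7 = NOT G1 = NOT LOW = HIGH
G8 = G7 AND G4 = HIGH AND LOW = LOW
G9 = G8 NAND G4 = LOW NAND LOW = HIGH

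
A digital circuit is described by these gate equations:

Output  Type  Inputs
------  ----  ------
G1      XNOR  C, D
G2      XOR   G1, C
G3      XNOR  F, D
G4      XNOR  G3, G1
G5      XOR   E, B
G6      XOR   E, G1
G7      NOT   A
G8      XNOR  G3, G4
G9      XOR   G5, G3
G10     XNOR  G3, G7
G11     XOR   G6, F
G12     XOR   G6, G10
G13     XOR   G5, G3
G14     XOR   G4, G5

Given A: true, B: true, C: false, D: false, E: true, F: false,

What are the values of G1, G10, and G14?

G1 = true, G10 = false, G14 = true

G1 = C XNOR D = false XNOR false = true
G3 = F XNOR D = false XNOR false = true
G4 = G3 XNOR G1 = true XNOR true = true
G5 = E XOR B = true XOR true = false
G7 = NOT A = NOT true = false
G10 = G3 XNOR G7 = true XNOR false = false
G14 = G4 XOR G5 = true XOR false = true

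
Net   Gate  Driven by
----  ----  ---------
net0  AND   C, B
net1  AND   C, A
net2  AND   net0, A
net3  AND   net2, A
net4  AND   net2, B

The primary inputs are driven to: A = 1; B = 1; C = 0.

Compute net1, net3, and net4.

net1 = 0; net3 = 0; net4 = 0

net0 = C AND B = 0 AND 1 = 0
net1 = C AND A = 0 AND 1 = 0
net2 = net0 AND A = 0 AND 1 = 0
net3 = net2 AND A = 0 AND 1 = 0
net4 = net2 AND B = 0 AND 1 = 0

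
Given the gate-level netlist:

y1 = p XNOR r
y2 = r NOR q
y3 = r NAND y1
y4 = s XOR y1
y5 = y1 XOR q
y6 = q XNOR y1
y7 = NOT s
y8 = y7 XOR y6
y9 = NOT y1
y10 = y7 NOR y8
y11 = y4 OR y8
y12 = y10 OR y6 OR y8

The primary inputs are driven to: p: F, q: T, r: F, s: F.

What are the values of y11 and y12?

y1 = p XNOR r = F XNOR F = T
y4 = s XOR y1 = F XOR T = T
y6 = q XNOR y1 = T XNOR T = T
y7 = NOT s = NOT F = T
y8 = y7 XOR y6 = T XOR T = F
y10 = y7 NOR y8 = T NOR F = F
y11 = y4 OR y8 = T OR F = T
y12 = y10 OR y6 OR y8 = F OR T OR F = T

y11 = T  y12 = T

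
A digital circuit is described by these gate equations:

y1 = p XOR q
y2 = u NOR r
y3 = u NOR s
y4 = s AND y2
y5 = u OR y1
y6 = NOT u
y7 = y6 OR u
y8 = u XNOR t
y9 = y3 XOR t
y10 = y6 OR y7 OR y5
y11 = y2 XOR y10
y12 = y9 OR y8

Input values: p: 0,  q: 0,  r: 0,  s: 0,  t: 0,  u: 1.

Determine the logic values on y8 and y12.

y8 = 0  y12 = 0

y3 = u NOR s = 1 NOR 0 = 0
y8 = u XNOR t = 1 XNOR 0 = 0
y9 = y3 XOR t = 0 XOR 0 = 0
y12 = y9 OR y8 = 0 OR 0 = 0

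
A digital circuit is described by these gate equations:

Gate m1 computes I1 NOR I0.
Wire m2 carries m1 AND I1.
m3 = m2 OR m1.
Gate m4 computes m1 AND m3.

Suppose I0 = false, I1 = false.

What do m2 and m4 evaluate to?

m2 = false, m4 = true

m1 = I1 NOR I0 = false NOR false = true
m2 = m1 AND I1 = true AND false = false
m3 = m2 OR m1 = false OR true = true
m4 = m1 AND m3 = true AND true = true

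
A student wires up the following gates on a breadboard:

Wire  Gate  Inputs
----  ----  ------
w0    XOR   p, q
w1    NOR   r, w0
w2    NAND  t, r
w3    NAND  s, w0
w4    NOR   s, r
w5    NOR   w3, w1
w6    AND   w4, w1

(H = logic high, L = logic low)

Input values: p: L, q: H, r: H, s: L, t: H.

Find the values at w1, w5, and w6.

w1 = L, w5 = L, w6 = L

w0 = p XOR q = L XOR H = H
w1 = r NOR w0 = H NOR H = L
w3 = s NAND w0 = L NAND H = H
w4 = s NOR r = L NOR H = L
w5 = w3 NOR w1 = H NOR L = L
w6 = w4 AND w1 = L AND L = L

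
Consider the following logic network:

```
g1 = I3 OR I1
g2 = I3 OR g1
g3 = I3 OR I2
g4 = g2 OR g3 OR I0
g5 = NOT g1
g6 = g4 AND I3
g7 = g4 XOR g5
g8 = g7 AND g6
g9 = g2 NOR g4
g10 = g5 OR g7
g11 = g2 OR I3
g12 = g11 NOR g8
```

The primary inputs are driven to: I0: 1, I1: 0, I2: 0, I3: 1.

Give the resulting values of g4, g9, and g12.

g4 = 1  g9 = 0  g12 = 0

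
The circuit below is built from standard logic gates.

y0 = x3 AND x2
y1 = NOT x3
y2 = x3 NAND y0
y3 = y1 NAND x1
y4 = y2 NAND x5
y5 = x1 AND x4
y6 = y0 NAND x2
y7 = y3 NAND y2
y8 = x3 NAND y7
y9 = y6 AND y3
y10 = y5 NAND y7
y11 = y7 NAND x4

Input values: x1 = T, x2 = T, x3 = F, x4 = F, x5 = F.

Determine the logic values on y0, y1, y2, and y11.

y0 = x3 AND x2 = F AND T = F
y1 = NOT x3 = NOT F = T
y2 = x3 NAND y0 = F NAND F = T
y3 = y1 NAND x1 = T NAND T = F
y7 = y3 NAND y2 = F NAND T = T
y11 = y7 NAND x4 = T NAND F = T

y0 = F, y1 = T, y2 = T, y11 = T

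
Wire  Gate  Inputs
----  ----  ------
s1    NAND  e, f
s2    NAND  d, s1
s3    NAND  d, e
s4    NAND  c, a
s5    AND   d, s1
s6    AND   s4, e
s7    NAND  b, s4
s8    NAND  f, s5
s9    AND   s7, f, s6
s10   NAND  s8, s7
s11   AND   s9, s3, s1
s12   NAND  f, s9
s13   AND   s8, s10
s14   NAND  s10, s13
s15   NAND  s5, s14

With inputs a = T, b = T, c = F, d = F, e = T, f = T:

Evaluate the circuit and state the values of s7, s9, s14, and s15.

s7 = F  s9 = F  s14 = F  s15 = T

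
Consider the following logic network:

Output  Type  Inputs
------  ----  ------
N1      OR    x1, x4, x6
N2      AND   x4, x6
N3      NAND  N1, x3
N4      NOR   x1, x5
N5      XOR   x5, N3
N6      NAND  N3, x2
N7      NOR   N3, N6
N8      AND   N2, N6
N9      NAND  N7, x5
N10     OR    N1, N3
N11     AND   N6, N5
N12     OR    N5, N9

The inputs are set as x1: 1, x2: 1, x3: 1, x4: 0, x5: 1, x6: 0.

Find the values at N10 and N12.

N10 = 1; N12 = 1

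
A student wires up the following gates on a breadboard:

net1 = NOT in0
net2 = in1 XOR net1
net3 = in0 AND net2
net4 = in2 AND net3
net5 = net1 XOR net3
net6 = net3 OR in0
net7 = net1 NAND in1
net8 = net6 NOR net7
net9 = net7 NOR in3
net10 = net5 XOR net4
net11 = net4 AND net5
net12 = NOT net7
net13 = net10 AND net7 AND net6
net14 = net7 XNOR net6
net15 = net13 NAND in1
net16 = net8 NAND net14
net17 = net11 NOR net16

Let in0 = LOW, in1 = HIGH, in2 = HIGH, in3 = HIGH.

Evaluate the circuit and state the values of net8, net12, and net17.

net8 = HIGH, net12 = HIGH, net17 = HIGH

net1 = NOT in0 = NOT LOW = HIGH
net2 = in1 XOR net1 = HIGH XOR HIGH = LOW
net3 = in0 AND net2 = LOW AND LOW = LOW
net4 = in2 AND net3 = HIGH AND LOW = LOW
net5 = net1 XOR net3 = HIGH XOR LOW = HIGH
net6 = net3 OR in0 = LOW OR LOW = LOW
net7 = net1 NAND in1 = HIGH NAND HIGH = LOW
net8 = net6 NOR net7 = LOW NOR LOW = HIGH
net11 = net4 AND net5 = LOW AND HIGH = LOW
net12 = NOT net7 = NOT LOW = HIGH
net14 = net7 XNOR net6 = LOW XNOR LOW = HIGH
net16 = net8 NAND net14 = HIGH NAND HIGH = LOW
net17 = net11 NOR net16 = LOW NOR LOW = HIGH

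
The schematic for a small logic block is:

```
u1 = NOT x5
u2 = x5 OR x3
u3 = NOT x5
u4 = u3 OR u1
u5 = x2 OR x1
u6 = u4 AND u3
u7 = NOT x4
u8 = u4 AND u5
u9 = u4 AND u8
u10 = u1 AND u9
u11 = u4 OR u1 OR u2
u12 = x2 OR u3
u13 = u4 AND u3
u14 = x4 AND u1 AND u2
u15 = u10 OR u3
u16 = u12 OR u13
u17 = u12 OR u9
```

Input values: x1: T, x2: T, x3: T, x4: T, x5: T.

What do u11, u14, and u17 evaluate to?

u1 = NOT x5 = NOT T = F
u2 = x5 OR x3 = T OR T = T
u3 = NOT x5 = NOT T = F
u4 = u3 OR u1 = F OR F = F
u5 = x2 OR x1 = T OR T = T
u8 = u4 AND u5 = F AND T = F
u9 = u4 AND u8 = F AND F = F
u11 = u4 OR u1 OR u2 = F OR F OR T = T
u12 = x2 OR u3 = T OR F = T
u14 = x4 AND u1 AND u2 = T AND F AND T = F
u17 = u12 OR u9 = T OR F = T

u11 = T, u14 = F, u17 = T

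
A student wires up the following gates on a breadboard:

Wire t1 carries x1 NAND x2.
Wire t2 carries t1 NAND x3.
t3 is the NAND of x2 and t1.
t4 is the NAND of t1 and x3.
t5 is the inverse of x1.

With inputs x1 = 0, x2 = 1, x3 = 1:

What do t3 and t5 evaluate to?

t1 = x1 NAND x2 = 0 NAND 1 = 1
t3 = x2 NAND t1 = 1 NAND 1 = 0
t5 = NOT x1 = NOT 0 = 1

t3 = 0, t5 = 1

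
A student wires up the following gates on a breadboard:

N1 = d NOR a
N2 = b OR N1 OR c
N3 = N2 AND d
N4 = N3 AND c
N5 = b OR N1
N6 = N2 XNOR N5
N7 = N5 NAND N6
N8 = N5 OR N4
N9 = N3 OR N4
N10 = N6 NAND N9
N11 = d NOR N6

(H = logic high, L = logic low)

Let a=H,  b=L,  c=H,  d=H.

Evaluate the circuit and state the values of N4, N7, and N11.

N4 = H  N7 = H  N11 = L

N1 = d NOR a = H NOR H = L
N2 = b OR N1 OR c = L OR L OR H = H
N3 = N2 AND d = H AND H = H
N4 = N3 AND c = H AND H = H
N5 = b OR N1 = L OR L = L
N6 = N2 XNOR N5 = H XNOR L = L
N7 = N5 NAND N6 = L NAND L = H
N11 = d NOR N6 = H NOR L = L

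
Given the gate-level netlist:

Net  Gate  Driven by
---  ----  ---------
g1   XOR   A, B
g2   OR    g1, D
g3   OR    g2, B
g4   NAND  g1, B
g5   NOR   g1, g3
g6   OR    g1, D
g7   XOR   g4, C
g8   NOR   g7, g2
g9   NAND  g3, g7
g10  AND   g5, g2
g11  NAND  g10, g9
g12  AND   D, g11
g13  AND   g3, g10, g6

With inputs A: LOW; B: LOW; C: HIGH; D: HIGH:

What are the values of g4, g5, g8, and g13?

g4 = HIGH, g5 = LOW, g8 = LOW, g13 = LOW

g1 = A XOR B = LOW XOR LOW = LOW
g2 = g1 OR D = LOW OR HIGH = HIGH
g3 = g2 OR B = HIGH OR LOW = HIGH
g4 = g1 NAND B = LOW NAND LOW = HIGH
g5 = g1 NOR g3 = LOW NOR HIGH = LOW
g6 = g1 OR D = LOW OR HIGH = HIGH
g7 = g4 XOR C = HIGH XOR HIGH = LOW
g8 = g7 NOR g2 = LOW NOR HIGH = LOW
g10 = g5 AND g2 = LOW AND HIGH = LOW
g13 = g3 AND g10 AND g6 = HIGH AND LOW AND HIGH = LOW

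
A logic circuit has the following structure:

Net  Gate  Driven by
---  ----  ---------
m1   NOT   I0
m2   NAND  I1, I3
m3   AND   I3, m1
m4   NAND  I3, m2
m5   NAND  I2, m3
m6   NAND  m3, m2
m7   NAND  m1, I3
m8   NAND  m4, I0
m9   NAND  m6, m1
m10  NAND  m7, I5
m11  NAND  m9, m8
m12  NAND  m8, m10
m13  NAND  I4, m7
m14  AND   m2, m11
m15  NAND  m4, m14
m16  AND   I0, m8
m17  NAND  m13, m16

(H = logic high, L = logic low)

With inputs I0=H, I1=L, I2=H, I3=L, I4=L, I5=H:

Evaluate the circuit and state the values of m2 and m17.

m1 = NOT I0 = NOT H = L
m2 = I1 NAND I3 = L NAND L = H
m4 = I3 NAND m2 = L NAND H = H
m7 = m1 NAND I3 = L NAND L = H
m8 = m4 NAND I0 = H NAND H = L
m13 = I4 NAND m7 = L NAND H = H
m16 = I0 AND m8 = H AND L = L
m17 = m13 NAND m16 = H NAND L = H

m2 = H, m17 = H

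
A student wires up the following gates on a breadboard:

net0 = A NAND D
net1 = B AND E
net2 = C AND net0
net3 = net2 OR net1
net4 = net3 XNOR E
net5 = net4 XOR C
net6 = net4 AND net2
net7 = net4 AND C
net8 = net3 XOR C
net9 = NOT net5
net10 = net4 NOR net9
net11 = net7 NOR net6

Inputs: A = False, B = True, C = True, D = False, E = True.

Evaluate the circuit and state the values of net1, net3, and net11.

net0 = A NAND D = False NAND False = True
net1 = B AND E = True AND True = True
net2 = C AND net0 = True AND True = True
net3 = net2 OR net1 = True OR True = True
net4 = net3 XNOR E = True XNOR True = True
net6 = net4 AND net2 = True AND True = True
net7 = net4 AND C = True AND True = True
net11 = net7 NOR net6 = True NOR True = False

net1 = True  net3 = True  net11 = False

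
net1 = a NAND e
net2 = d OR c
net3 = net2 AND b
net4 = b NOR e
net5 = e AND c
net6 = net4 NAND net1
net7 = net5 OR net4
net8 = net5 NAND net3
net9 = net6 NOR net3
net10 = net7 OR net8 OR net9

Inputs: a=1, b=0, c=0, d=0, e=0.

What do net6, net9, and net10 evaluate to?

net1 = a NAND e = 1 NAND 0 = 1
net2 = d OR c = 0 OR 0 = 0
net3 = net2 AND b = 0 AND 0 = 0
net4 = b NOR e = 0 NOR 0 = 1
net5 = e AND c = 0 AND 0 = 0
net6 = net4 NAND net1 = 1 NAND 1 = 0
net7 = net5 OR net4 = 0 OR 1 = 1
net8 = net5 NAND net3 = 0 NAND 0 = 1
net9 = net6 NOR net3 = 0 NOR 0 = 1
net10 = net7 OR net8 OR net9 = 1 OR 1 OR 1 = 1

net6 = 0, net9 = 1, net10 = 1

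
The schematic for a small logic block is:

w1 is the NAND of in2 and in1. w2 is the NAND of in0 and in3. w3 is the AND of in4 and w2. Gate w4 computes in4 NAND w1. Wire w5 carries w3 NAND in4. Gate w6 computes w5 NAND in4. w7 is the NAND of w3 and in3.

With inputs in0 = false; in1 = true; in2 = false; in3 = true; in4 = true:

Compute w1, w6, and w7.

w1 = true; w6 = true; w7 = false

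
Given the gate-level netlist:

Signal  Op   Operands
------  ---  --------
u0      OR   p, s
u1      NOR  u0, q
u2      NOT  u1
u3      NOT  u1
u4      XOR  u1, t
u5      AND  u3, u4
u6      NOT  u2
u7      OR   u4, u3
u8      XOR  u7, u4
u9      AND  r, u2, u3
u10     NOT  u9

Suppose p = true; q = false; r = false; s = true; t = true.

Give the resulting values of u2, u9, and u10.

u0 = p OR s = true OR true = true
u1 = u0 NOR q = true NOR false = false
u2 = NOT u1 = NOT false = true
u3 = NOT u1 = NOT false = true
u9 = r AND u2 AND u3 = false AND true AND true = false
u10 = NOT u9 = NOT false = true

u2 = true  u9 = false  u10 = true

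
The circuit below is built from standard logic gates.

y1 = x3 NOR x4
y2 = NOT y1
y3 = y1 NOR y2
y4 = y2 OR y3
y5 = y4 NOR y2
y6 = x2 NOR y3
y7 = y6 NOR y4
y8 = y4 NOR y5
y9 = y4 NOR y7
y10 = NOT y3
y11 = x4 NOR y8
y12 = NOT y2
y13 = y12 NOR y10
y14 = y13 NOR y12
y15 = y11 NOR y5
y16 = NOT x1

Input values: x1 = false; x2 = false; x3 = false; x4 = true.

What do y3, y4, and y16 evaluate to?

y1 = x3 NOR x4 = false NOR true = false
y2 = NOT y1 = NOT false = true
y3 = y1 NOR y2 = false NOR true = false
y4 = y2 OR y3 = true OR false = true
y16 = NOT x1 = NOT false = true

y3 = false  y4 = true  y16 = true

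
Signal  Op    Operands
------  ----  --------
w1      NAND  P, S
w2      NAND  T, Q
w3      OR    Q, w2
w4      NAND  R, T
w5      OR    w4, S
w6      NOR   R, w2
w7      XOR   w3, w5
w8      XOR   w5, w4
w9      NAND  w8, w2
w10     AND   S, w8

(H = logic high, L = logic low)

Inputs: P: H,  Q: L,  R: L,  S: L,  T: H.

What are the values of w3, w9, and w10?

w2 = T NAND Q = H NAND L = H
w3 = Q OR w2 = L OR H = H
w4 = R NAND T = L NAND H = H
w5 = w4 OR S = H OR L = H
w8 = w5 XOR w4 = H XOR H = L
w9 = w8 NAND w2 = L NAND H = H
w10 = S AND w8 = L AND L = L

w3 = H  w9 = H  w10 = L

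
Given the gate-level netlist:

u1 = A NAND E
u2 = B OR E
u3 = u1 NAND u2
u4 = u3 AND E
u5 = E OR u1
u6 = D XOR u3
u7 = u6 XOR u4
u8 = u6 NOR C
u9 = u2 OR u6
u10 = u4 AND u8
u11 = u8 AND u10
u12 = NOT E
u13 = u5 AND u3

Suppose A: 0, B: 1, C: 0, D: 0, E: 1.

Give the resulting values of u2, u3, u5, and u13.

u1 = A NAND E = 0 NAND 1 = 1
u2 = B OR E = 1 OR 1 = 1
u3 = u1 NAND u2 = 1 NAND 1 = 0
u5 = E OR u1 = 1 OR 1 = 1
u13 = u5 AND u3 = 1 AND 0 = 0

u2 = 1; u3 = 0; u5 = 1; u13 = 0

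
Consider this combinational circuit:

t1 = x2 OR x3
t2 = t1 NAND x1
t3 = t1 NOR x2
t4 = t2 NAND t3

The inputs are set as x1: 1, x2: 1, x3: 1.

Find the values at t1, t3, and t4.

t1 = 1, t3 = 0, t4 = 1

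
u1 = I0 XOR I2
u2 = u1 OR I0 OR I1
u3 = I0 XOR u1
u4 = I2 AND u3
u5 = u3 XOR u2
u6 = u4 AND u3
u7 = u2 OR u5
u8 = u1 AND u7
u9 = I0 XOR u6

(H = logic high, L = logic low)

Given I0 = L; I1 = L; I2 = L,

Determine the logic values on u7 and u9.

u7 = L  u9 = L

u1 = I0 XOR I2 = L XOR L = L
u2 = u1 OR I0 OR I1 = L OR L OR L = L
u3 = I0 XOR u1 = L XOR L = L
u4 = I2 AND u3 = L AND L = L
u5 = u3 XOR u2 = L XOR L = L
u6 = u4 AND u3 = L AND L = L
u7 = u2 OR u5 = L OR L = L
u9 = I0 XOR u6 = L XOR L = L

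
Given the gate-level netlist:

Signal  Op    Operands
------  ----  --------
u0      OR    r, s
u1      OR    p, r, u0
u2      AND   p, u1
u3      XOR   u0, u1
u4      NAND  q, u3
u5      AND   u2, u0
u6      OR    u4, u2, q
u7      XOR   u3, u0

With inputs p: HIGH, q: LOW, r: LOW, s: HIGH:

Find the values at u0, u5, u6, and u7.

u0 = HIGH  u5 = HIGH  u6 = HIGH  u7 = HIGH

u0 = r OR s = LOW OR HIGH = HIGH
u1 = p OR r OR u0 = HIGH OR LOW OR HIGH = HIGH
u2 = p AND u1 = HIGH AND HIGH = HIGH
u3 = u0 XOR u1 = HIGH XOR HIGH = LOW
u4 = q NAND u3 = LOW NAND LOW = HIGH
u5 = u2 AND u0 = HIGH AND HIGH = HIGH
u6 = u4 OR u2 OR q = HIGH OR HIGH OR LOW = HIGH
u7 = u3 XOR u0 = LOW XOR HIGH = HIGH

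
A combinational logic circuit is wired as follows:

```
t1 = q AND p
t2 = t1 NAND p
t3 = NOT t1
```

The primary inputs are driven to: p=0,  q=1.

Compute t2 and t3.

t1 = q AND p = 1 AND 0 = 0
t2 = t1 NAND p = 0 NAND 0 = 1
t3 = NOT t1 = NOT 0 = 1

t2 = 1, t3 = 1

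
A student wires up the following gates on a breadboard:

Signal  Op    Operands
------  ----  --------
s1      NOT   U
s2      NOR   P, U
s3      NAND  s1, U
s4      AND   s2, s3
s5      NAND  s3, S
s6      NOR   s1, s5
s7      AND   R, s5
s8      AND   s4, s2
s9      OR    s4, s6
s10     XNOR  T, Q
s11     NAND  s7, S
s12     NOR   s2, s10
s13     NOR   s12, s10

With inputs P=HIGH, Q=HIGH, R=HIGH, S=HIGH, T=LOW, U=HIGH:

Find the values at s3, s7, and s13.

s1 = NOT U = NOT HIGH = LOW
s2 = P NOR U = HIGH NOR HIGH = LOW
s3 = s1 NAND U = LOW NAND HIGH = HIGH
s5 = s3 NAND S = HIGH NAND HIGH = LOW
s7 = R AND s5 = HIGH AND LOW = LOW
s10 = T XNOR Q = LOW XNOR HIGH = LOW
s12 = s2 NOR s10 = LOW NOR LOW = HIGH
s13 = s12 NOR s10 = HIGH NOR LOW = LOW

s3 = HIGH, s7 = LOW, s13 = LOW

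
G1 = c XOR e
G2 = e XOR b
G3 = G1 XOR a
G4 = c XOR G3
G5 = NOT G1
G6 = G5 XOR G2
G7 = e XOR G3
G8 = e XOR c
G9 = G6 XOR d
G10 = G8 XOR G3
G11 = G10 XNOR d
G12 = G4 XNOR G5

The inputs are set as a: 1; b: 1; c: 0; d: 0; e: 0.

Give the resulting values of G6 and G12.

G1 = c XOR e = 0 XOR 0 = 0
G2 = e XOR b = 0 XOR 1 = 1
G3 = G1 XOR a = 0 XOR 1 = 1
G4 = c XOR G3 = 0 XOR 1 = 1
G5 = NOT G1 = NOT 0 = 1
G6 = G5 XOR G2 = 1 XOR 1 = 0
G12 = G4 XNOR G5 = 1 XNOR 1 = 1

G6 = 0, G12 = 1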